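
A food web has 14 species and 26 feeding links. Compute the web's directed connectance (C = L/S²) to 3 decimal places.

The web has S = 14 species and L = 26 feeding links.
C = L / S² = 26 / 196 = 0.1327 ≈ 0.133.

C = 0.133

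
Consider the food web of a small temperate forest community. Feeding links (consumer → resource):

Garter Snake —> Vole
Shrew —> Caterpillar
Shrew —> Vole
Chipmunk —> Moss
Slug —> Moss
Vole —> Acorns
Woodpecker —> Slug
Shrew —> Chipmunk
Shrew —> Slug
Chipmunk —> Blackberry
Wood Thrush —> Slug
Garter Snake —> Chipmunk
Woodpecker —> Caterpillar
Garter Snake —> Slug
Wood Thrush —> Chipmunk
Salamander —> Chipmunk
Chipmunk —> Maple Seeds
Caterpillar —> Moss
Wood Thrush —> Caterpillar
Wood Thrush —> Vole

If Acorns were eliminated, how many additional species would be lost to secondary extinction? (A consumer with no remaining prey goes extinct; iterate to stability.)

1

Remove Acorns.
Round 1: Vole (all prey gone) → extinct.
No further losses. Total secondary extinctions: 1.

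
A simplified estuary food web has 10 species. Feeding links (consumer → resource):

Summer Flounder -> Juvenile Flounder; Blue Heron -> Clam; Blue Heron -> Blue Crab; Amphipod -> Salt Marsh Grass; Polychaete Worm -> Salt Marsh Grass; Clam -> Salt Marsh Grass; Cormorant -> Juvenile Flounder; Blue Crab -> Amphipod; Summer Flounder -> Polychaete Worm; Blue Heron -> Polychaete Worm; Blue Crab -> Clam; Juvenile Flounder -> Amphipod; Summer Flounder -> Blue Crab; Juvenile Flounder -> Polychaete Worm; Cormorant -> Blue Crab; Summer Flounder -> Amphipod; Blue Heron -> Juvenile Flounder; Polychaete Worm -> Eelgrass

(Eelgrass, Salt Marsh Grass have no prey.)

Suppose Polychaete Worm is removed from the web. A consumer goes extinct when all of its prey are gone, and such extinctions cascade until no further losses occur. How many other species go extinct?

Remove Polychaete Worm.
Every predator of it retains at least one other prey: Juvenile Flounder still has Amphipod; Blue Heron still has Clam, Juvenile Flounder, Blue Crab; Summer Flounder still has Amphipod, Juvenile Flounder, Blue Crab.
No consumer loses all prey, so no secondary extinctions occur.

0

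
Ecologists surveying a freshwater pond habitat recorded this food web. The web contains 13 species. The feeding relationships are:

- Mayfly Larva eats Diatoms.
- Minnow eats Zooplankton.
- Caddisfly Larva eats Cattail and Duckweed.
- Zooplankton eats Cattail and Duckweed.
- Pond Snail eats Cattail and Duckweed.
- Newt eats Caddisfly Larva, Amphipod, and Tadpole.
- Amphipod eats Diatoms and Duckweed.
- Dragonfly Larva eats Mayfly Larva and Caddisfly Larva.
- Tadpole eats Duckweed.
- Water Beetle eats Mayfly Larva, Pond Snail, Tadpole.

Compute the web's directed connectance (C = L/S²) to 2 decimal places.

C = 0.11

The web has S = 13 species and L = 19 feeding links.
C = L / S² = 19 / 169 = 0.1124 ≈ 0.11.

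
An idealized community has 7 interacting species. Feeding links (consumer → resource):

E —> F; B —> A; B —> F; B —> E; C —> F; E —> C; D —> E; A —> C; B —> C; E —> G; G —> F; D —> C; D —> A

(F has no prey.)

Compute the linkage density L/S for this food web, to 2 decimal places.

There are L = 13 links among S = 7 species.
L/S = 13/7 = 1.8571 ≈ 1.86.

L/S = 1.86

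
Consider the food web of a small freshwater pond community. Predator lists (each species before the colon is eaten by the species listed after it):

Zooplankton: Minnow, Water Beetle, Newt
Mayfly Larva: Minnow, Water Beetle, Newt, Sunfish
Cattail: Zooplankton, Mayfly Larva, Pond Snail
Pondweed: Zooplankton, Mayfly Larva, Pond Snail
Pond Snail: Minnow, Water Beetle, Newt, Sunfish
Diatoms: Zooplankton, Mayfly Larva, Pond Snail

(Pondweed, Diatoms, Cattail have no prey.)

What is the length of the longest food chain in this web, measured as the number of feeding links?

One longest chain: Pondweed → Zooplankton → Minnow.
It has 3 species and 2 links.

2 links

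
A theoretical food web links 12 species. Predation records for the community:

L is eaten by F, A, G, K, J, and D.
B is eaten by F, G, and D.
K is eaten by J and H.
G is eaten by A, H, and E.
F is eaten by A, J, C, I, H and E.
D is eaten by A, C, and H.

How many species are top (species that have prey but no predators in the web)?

Top species (has prey, but nothing eats it): I, A, E, C, H, J.
Count: 6.

6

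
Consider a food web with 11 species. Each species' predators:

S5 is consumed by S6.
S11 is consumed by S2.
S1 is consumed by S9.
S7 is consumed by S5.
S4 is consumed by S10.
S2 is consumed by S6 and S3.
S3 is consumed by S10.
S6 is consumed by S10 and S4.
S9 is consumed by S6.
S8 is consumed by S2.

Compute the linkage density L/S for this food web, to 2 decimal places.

L/S = 1.09

There are L = 12 links among S = 11 species.
L/S = 12/11 = 1.0909 ≈ 1.09.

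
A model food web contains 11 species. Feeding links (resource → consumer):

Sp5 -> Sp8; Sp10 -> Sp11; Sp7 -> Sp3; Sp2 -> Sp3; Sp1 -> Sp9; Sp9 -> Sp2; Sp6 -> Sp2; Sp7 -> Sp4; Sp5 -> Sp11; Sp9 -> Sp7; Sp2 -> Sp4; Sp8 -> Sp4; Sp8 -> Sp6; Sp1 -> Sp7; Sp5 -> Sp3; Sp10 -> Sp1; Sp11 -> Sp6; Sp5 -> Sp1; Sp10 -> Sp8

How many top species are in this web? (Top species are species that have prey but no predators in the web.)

Top species (has prey, but nothing eats it): Sp3, Sp4.
Count: 2.

2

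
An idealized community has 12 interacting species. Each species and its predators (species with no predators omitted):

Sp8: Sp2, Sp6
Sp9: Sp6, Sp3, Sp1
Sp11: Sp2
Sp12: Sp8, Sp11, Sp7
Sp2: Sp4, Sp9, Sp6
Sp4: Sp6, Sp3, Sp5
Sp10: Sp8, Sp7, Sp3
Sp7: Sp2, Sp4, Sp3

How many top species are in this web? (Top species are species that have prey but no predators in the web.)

Top species (has prey, but nothing eats it): Sp6, Sp3, Sp5, Sp1.
Count: 4.

4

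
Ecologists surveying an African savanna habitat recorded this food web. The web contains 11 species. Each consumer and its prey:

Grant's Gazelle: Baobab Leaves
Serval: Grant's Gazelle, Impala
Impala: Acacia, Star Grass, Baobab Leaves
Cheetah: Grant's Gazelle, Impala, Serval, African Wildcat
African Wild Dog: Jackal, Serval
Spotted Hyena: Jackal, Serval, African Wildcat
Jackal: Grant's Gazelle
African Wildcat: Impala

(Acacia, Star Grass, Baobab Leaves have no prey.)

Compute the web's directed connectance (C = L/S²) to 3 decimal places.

The web has S = 11 species and L = 17 feeding links.
C = L / S² = 17 / 121 = 0.1405 ≈ 0.140.

C = 0.140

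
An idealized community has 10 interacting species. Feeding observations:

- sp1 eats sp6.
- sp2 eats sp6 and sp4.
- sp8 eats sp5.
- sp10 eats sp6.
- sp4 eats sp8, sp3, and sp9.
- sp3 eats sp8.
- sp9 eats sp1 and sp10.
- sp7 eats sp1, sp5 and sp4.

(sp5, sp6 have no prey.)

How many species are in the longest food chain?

One longest chain: sp5 → sp8 → sp3 → sp4 → sp2.
It has 5 species and 4 links.

5 species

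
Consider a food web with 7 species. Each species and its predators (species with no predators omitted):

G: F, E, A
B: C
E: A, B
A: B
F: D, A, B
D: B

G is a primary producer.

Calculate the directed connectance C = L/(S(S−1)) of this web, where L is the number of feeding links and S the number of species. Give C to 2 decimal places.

The web has S = 7 species and L = 11 feeding links.
C = L / (S(S−1)) = 11 / 42 = 0.2619 ≈ 0.26.

C = 0.26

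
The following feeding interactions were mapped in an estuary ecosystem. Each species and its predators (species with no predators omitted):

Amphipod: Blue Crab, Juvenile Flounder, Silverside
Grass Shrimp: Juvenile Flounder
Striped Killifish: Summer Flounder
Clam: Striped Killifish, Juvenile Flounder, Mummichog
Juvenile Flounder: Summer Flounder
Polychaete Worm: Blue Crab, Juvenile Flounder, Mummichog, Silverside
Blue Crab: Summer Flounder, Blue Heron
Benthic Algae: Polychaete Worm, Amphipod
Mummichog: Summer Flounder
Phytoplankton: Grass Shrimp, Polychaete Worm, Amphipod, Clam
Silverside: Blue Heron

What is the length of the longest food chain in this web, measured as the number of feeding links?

3 links

One longest chain: Phytoplankton → Grass Shrimp → Juvenile Flounder → Summer Flounder.
It has 4 species and 3 links.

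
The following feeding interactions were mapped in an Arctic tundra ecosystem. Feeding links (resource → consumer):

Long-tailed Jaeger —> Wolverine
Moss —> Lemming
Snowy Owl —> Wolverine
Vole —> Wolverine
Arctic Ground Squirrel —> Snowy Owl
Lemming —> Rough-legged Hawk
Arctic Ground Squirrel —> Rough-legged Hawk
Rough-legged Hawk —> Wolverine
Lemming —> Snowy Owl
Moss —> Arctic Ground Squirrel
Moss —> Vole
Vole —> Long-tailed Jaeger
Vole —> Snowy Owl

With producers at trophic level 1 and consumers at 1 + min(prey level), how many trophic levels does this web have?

3

Producers (level 1): Moss.
Following each consumer down to its lowest-level prey: Moss → Vole → Long-tailed Jaeger (levels 1 through 3).
All prey of Long-tailed Jaeger (Vole 2) are at level 2 or above, so Long-tailed Jaeger is at level 1 + 2 = 3.
Every consumer has at least one prey at level 2 or below, so none exceeds level 3.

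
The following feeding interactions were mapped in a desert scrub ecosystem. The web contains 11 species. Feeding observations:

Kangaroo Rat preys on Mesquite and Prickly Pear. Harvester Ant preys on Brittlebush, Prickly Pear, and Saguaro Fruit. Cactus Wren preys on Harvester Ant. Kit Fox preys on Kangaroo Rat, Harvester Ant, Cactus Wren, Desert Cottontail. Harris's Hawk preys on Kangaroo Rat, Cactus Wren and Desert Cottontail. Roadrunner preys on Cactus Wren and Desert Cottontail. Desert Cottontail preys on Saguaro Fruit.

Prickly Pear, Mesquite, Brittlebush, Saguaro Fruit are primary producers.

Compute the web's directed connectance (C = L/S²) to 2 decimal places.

C = 0.13

The web has S = 11 species and L = 16 feeding links.
C = L / S² = 16 / 121 = 0.1322 ≈ 0.13.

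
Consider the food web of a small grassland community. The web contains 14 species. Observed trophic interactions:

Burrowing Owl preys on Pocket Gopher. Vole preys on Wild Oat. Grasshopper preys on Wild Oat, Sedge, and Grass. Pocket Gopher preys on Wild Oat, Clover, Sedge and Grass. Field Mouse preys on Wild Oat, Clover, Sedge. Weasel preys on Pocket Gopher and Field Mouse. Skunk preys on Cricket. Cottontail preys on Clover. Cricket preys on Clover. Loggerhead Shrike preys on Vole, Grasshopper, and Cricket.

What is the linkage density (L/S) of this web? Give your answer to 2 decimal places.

L/S = 1.43

There are L = 20 links among S = 14 species.
L/S = 20/14 = 1.4286 ≈ 1.43.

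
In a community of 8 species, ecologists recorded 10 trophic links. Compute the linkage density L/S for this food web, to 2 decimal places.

L/S = 1.25

There are L = 10 links among S = 8 species.
L/S = 10/8 = 1.2500 ≈ 1.25.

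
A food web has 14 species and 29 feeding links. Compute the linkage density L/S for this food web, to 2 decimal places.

There are L = 29 links among S = 14 species.
L/S = 29/14 = 2.0714 ≈ 2.07.

L/S = 2.07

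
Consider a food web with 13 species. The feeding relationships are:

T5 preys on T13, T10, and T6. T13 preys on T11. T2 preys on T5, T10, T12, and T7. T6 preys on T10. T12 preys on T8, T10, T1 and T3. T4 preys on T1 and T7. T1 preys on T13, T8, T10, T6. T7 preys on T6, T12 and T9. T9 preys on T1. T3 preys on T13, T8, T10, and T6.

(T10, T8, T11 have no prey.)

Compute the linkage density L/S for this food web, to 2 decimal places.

There are L = 27 links among S = 13 species.
L/S = 27/13 = 2.0769 ≈ 2.08.

L/S = 2.08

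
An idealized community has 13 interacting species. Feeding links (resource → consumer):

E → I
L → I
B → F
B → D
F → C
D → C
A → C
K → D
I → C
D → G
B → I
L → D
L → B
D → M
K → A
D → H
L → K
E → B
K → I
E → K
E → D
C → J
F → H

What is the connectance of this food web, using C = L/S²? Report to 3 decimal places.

The web has S = 13 species and L = 23 feeding links.
C = L / S² = 23 / 169 = 0.1361 ≈ 0.136.

C = 0.136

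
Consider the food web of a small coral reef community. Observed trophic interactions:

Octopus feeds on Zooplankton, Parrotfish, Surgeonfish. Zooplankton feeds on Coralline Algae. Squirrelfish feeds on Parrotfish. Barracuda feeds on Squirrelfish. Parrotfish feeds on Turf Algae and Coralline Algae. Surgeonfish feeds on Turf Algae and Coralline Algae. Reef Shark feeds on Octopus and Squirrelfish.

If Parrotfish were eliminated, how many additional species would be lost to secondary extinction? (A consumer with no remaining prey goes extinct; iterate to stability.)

Remove Parrotfish.
Round 1: Squirrelfish (all prey gone) → extinct.
Round 2: Barracuda (all prey gone) → extinct.
No further losses. Total secondary extinctions: 2.

2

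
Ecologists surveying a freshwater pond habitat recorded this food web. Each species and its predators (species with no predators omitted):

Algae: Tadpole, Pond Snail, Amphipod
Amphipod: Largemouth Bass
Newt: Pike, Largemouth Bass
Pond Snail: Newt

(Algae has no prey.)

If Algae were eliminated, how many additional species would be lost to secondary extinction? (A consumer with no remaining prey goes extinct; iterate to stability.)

6

Remove Algae.
Round 1: Tadpole (all prey gone), Pond Snail (all prey gone), Amphipod (all prey gone) → extinct.
Round 2: Newt (all prey gone) → extinct.
Round 3: Pike (all prey gone), Largemouth Bass (all prey gone) → extinct.
No further losses. Total secondary extinctions: 6.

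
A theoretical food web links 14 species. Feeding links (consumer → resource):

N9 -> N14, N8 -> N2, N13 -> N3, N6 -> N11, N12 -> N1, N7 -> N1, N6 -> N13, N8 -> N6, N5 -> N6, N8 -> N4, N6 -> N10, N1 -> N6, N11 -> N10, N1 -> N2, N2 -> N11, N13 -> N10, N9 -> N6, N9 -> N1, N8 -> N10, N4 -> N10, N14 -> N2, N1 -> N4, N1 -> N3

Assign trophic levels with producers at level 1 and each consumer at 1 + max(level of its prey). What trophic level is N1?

Trophic level 4

N10 is a producer → level 1.
N11 eats N10 → level 2.
N2 eats N11 → level 3.
N1 eats N2 (level 3); other prey at levels: N3 1, N4 2, N6 3 → level 4.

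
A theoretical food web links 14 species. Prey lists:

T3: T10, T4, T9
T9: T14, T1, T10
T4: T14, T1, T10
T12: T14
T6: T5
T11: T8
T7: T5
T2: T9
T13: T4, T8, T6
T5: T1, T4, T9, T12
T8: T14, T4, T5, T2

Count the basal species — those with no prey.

3

Basal species (no prey listed): T14, T1, T10.
Count: 3.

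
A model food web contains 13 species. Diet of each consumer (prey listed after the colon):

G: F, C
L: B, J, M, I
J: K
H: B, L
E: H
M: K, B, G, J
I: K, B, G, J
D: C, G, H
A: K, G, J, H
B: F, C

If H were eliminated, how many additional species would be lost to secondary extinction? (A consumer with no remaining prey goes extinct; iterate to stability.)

1

Remove H.
Round 1: E (all prey gone) → extinct.
No further losses. Total secondary extinctions: 1.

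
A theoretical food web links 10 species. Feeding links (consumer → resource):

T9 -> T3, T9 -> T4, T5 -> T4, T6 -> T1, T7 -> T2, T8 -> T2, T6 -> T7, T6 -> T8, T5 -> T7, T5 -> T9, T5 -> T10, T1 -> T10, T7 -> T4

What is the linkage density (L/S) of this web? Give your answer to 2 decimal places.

There are L = 13 links among S = 10 species.
L/S = 13/10 = 1.3000 ≈ 1.30.

L/S = 1.30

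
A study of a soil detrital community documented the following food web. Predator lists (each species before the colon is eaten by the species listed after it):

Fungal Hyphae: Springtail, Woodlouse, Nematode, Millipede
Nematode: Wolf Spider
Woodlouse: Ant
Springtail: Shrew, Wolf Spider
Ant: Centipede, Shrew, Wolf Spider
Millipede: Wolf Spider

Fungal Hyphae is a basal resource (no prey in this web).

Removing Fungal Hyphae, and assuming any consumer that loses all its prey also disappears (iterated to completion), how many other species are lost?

8

Remove Fungal Hyphae.
Round 1: Springtail (all prey gone), Woodlouse (all prey gone), Nematode (all prey gone), Millipede (all prey gone) → extinct.
Round 2: Ant (all prey gone) → extinct.
Round 3: Centipede (all prey gone), Shrew (all prey gone), Wolf Spider (all prey gone) → extinct.
No further losses. Total secondary extinctions: 8.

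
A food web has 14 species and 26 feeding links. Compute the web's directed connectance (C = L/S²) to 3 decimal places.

The web has S = 14 species and L = 26 feeding links.
C = L / S² = 26 / 196 = 0.1327 ≈ 0.133.

C = 0.133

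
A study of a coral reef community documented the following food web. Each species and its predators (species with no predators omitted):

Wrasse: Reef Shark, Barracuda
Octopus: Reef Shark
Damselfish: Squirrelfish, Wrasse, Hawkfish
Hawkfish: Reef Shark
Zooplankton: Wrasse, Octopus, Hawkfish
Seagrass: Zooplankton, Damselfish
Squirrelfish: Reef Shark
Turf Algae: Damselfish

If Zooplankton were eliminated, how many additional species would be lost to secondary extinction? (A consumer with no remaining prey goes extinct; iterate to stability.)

Remove Zooplankton.
Round 1: Octopus (all prey gone) → extinct.
No further losses. Total secondary extinctions: 1.

1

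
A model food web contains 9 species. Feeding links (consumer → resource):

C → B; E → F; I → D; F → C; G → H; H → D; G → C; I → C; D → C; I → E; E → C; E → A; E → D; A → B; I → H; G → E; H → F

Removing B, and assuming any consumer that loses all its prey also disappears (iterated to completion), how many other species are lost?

8

Remove B.
Round 1: A (all prey gone), C (all prey gone) → extinct.
Round 2: F (all prey gone), D (all prey gone) → extinct.
Round 3: E (all prey gone), H (all prey gone) → extinct.
Round 4: G (all prey gone), I (all prey gone) → extinct.
No further losses. Total secondary extinctions: 8.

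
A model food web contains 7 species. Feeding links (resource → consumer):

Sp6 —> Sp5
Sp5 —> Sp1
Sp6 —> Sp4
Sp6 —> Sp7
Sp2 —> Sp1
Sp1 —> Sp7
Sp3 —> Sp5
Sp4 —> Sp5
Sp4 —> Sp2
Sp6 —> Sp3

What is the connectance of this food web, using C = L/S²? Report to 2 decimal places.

C = 0.20

The web has S = 7 species and L = 10 feeding links.
C = L / S² = 10 / 49 = 0.2041 ≈ 0.20.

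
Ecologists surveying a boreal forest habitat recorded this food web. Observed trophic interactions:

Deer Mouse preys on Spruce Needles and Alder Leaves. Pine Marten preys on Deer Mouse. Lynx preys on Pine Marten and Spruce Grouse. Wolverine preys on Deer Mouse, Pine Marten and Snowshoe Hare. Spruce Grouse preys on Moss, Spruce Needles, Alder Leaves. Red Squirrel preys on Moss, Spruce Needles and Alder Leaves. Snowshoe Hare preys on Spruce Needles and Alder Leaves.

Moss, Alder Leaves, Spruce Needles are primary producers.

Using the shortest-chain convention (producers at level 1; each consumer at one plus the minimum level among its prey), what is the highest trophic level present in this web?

Producers (level 1): Moss, Alder Leaves, Spruce Needles.
Following each consumer down to its lowest-level prey: Moss → Spruce Grouse → Lynx (levels 1 through 3).
All prey of Lynx (Spruce Grouse 2, Pine Marten 3) are at level 2 or above, so Lynx is at level 1 + 2 = 3.
Every consumer has at least one prey at level 2 or below, so none exceeds level 3.

3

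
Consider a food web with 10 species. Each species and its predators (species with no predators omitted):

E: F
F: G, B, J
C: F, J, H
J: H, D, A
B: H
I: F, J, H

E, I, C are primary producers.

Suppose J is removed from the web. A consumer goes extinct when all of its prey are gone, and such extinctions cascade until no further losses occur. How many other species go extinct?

Remove J.
Round 1: D (all prey gone), A (all prey gone) → extinct.
No further losses. Total secondary extinctions: 2.

2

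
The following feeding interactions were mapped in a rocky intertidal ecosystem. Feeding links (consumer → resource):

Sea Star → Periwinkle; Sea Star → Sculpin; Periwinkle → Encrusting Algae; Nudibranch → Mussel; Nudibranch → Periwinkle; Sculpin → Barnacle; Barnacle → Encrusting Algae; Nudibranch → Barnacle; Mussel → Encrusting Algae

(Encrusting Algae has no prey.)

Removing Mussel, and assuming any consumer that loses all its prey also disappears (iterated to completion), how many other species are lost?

Remove Mussel.
Every predator of it retains at least one other prey: Nudibranch still has Periwinkle, Barnacle.
No consumer loses all prey, so no secondary extinctions occur.

0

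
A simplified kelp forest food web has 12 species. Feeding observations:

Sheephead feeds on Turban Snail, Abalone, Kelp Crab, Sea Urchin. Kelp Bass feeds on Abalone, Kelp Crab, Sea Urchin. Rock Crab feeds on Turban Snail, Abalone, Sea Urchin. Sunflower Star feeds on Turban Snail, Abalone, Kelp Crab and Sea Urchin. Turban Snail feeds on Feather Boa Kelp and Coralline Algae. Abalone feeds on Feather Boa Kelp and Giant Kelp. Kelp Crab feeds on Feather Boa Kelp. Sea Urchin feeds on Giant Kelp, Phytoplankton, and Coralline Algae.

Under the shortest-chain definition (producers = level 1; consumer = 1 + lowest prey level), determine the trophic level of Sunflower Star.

Phytoplankton is a producer → level 1.
Sea Urchin eats Phytoplankton → level 2.
Sunflower Star eats Sea Urchin → level 3.
No prey of Sunflower Star is below level 2, so 3 is the minimum.

Trophic level 3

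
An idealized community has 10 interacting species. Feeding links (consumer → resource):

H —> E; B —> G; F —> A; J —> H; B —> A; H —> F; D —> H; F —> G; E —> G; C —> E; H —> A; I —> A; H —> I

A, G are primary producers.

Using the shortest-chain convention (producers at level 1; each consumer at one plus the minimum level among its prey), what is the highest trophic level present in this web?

Producers (level 1): A, G.
Following each consumer down to its lowest-level prey: A → H → J (levels 1 through 3).
All prey of J (H 2) are at level 2 or above, so J is at level 1 + 2 = 3.
Every consumer has at least one prey at level 2 or below, so none exceeds level 3.

3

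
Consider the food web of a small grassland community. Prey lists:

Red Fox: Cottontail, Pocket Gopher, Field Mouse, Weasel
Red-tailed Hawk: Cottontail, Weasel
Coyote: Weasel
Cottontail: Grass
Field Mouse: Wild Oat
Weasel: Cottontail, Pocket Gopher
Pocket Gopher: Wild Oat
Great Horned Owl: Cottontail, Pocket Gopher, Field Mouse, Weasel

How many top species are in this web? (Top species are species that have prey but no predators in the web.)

4

Top species (has prey, but nothing eats it): Coyote, Red Fox, Red-tailed Hawk, Great Horned Owl.
Count: 4.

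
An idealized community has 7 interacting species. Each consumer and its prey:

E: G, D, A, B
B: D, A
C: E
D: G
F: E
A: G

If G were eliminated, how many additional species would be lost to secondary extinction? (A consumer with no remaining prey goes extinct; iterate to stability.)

6

Remove G.
Round 1: D (all prey gone), A (all prey gone) → extinct.
Round 2: B (all prey gone) → extinct.
Round 3: E (all prey gone) → extinct.
Round 4: C (all prey gone), F (all prey gone) → extinct.
No further losses. Total secondary extinctions: 6.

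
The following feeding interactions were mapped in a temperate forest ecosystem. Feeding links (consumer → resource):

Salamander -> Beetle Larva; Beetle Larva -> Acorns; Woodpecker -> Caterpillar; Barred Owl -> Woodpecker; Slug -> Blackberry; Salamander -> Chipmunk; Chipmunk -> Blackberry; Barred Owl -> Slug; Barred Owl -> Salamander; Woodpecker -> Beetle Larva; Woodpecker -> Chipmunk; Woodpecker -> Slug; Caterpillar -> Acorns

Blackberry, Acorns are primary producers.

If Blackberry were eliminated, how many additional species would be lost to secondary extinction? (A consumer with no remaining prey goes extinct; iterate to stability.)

2

Remove Blackberry.
Round 1: Slug (all prey gone), Chipmunk (all prey gone) → extinct.
No further losses. Total secondary extinctions: 2.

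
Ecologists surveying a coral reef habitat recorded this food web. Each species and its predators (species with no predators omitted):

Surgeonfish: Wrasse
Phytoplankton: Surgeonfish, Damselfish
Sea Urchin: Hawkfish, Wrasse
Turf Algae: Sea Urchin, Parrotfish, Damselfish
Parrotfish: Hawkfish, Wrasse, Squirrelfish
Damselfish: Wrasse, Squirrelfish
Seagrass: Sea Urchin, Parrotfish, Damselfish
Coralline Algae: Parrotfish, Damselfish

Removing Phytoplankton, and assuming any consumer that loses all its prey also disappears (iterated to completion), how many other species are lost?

1

Remove Phytoplankton.
Round 1: Surgeonfish (all prey gone) → extinct.
No further losses. Total secondary extinctions: 1.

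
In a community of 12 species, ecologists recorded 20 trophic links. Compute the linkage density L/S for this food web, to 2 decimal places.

There are L = 20 links among S = 12 species.
L/S = 20/12 = 1.6667 ≈ 1.67.

L/S = 1.67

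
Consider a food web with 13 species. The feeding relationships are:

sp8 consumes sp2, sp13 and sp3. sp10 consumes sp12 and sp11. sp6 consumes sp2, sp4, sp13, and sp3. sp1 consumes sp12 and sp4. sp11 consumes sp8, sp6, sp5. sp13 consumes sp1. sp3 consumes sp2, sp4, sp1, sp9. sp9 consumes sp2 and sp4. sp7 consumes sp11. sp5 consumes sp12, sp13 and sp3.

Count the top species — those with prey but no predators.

2

Top species (has prey, but nothing eats it): sp7, sp10.
Count: 2.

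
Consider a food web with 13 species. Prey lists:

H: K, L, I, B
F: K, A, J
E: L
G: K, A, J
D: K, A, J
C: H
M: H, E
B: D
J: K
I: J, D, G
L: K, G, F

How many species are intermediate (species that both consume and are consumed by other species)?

Intermediate species (has both prey and predators): J, D, G, F, L, I, B, H, E.
Count: 9.

9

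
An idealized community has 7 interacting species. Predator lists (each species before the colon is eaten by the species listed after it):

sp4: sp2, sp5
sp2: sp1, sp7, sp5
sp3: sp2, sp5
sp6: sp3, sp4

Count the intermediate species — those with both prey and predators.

3

Intermediate species (has both prey and predators): sp3, sp4, sp2.
Count: 3.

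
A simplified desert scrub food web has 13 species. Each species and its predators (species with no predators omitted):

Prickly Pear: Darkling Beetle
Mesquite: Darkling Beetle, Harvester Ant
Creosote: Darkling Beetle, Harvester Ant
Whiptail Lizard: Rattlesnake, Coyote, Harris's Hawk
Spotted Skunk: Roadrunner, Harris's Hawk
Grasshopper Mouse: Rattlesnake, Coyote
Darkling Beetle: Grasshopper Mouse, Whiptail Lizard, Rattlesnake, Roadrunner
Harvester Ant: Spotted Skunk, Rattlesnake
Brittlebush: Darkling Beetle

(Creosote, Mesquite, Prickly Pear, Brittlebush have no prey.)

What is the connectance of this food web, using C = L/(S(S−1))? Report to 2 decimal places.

The web has S = 13 species and L = 19 feeding links.
C = L / (S(S−1)) = 19 / 156 = 0.1218 ≈ 0.12.

C = 0.12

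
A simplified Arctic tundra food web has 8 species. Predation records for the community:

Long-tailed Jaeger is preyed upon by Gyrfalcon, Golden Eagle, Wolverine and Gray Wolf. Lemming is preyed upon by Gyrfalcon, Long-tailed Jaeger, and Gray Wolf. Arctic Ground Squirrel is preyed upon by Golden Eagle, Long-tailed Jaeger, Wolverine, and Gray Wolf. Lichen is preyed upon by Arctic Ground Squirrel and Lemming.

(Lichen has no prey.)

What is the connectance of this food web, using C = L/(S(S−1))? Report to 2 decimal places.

The web has S = 8 species and L = 13 feeding links.
C = L / (S(S−1)) = 13 / 56 = 0.2321 ≈ 0.23.

C = 0.23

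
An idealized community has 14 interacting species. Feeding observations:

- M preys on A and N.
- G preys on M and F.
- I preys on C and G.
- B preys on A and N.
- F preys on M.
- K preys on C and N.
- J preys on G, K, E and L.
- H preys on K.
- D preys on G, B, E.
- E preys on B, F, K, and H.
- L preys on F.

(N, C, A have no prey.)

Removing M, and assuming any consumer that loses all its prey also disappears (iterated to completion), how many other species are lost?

Remove M.
Round 1: F (all prey gone) → extinct.
Round 2: L (all prey gone), G (all prey gone) → extinct.
No further losses. Total secondary extinctions: 3.

3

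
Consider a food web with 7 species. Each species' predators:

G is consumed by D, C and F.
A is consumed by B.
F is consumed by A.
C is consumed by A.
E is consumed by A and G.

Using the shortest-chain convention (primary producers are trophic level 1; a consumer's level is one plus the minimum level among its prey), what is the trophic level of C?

E is a producer → level 1.
G eats E → level 2.
C eats G → level 3.
No prey of C is below level 2, so 3 is the minimum.

Trophic level 3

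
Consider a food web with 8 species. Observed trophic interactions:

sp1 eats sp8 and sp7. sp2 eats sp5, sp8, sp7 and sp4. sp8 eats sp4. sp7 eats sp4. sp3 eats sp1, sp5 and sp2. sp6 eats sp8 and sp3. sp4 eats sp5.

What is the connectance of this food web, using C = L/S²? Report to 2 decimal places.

C = 0.22

The web has S = 8 species and L = 14 feeding links.
C = L / S² = 14 / 64 = 0.2188 ≈ 0.22.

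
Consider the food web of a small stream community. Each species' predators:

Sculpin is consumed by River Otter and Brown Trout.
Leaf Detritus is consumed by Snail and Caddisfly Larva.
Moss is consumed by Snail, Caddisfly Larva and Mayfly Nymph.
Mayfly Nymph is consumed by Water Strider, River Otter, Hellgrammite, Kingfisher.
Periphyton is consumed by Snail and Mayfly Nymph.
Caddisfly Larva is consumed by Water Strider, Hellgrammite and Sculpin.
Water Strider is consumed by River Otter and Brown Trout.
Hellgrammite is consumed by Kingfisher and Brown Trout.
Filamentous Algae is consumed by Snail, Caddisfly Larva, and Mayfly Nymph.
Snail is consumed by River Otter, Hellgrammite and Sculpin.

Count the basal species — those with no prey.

4

Basal species (no prey listed): Leaf Detritus, Filamentous Algae, Moss, Periphyton.
Count: 4.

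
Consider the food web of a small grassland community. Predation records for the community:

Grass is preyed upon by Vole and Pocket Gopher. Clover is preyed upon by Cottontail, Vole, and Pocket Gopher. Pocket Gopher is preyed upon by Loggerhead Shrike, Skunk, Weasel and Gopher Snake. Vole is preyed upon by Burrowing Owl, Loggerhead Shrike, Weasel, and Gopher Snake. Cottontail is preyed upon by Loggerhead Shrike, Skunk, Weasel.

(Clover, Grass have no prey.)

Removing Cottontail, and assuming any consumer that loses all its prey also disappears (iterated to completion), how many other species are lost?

0

Remove Cottontail.
Every predator of it retains at least one other prey: Loggerhead Shrike still has Pocket Gopher, Vole; Weasel still has Pocket Gopher, Vole; Skunk still has Pocket Gopher.
No consumer loses all prey, so no secondary extinctions occur.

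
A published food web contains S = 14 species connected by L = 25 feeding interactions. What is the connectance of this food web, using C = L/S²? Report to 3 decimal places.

C = 0.128

The web has S = 14 species and L = 25 feeding links.
C = L / S² = 25 / 196 = 0.1276 ≈ 0.128.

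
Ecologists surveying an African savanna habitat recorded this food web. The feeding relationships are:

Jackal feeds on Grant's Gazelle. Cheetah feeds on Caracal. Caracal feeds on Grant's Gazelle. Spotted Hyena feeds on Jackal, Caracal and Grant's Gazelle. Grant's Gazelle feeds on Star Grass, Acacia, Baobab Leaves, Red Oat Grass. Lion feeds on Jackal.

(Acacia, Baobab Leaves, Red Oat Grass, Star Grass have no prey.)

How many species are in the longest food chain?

4 species

One longest chain: Acacia → Grant's Gazelle → Jackal → Lion.
It has 4 species and 3 links.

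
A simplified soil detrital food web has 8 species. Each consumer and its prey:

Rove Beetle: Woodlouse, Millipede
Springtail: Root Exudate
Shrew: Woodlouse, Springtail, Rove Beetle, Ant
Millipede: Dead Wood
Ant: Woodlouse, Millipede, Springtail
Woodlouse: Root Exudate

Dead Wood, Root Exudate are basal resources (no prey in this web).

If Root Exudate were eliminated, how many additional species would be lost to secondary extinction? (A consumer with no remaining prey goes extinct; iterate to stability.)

Remove Root Exudate.
Round 1: Woodlouse (all prey gone), Springtail (all prey gone) → extinct.
No further losses. Total secondary extinctions: 2.

2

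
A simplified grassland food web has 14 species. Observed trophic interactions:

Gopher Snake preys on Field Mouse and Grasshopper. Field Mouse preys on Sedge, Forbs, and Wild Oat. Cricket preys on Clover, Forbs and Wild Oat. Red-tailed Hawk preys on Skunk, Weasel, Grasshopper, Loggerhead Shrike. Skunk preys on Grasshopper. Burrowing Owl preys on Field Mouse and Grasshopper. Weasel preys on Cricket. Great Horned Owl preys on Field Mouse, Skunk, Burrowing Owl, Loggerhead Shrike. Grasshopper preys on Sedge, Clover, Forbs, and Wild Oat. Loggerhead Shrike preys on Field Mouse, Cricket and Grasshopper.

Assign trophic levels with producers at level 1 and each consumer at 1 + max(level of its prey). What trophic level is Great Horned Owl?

Forbs is a producer → level 1.
Grasshopper eats Forbs (level 1); other prey at levels: Sedge 1, Clover 1, Wild Oat 1 → level 2.
Loggerhead Shrike eats Grasshopper (level 2); other prey at levels: Cricket 2, Field Mouse 2 → level 3.
Great Horned Owl eats Loggerhead Shrike (level 3); other prey at levels: Field Mouse 2, Skunk 3, Burrowing Owl 3 → level 4.

Trophic level 4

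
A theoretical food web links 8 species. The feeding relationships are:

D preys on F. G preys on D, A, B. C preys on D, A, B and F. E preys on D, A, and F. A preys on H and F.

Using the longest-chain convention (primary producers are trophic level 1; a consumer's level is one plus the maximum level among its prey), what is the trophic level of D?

Trophic level 2

F is a producer → level 1.
D eats F → level 2.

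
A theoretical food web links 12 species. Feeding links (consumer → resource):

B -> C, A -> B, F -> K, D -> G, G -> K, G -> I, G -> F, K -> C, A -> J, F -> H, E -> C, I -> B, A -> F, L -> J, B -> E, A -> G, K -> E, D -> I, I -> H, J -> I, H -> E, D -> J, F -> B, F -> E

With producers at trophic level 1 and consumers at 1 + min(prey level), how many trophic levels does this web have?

5

Producers (level 1): C.
Following each consumer down to its lowest-level prey: C → B → I → J → L (levels 1 through 5).
All prey of L (J 4) are at level 4 or above, so L is at level 1 + 4 = 5.
Every consumer has at least one prey at level 4 or below, so none exceeds level 5.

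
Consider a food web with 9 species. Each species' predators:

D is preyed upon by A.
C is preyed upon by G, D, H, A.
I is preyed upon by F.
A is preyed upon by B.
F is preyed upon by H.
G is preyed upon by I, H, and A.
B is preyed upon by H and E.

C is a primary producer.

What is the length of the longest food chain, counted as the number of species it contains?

One longest chain: C → D → A → B → H.
It has 5 species and 4 links.

5 species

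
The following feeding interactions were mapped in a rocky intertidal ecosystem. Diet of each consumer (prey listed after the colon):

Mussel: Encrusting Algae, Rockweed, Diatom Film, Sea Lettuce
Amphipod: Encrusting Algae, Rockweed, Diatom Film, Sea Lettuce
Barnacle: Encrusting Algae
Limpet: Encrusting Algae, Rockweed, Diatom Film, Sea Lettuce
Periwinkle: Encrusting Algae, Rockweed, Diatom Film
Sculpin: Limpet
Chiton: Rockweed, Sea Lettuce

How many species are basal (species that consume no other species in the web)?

4

Basal species (no prey listed): Encrusting Algae, Rockweed, Diatom Film, Sea Lettuce.
Count: 4.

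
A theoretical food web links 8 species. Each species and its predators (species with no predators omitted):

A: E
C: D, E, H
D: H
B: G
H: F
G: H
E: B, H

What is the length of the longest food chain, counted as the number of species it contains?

One longest chain: C → E → B → G → H → F.
It has 6 species and 5 links.

6 species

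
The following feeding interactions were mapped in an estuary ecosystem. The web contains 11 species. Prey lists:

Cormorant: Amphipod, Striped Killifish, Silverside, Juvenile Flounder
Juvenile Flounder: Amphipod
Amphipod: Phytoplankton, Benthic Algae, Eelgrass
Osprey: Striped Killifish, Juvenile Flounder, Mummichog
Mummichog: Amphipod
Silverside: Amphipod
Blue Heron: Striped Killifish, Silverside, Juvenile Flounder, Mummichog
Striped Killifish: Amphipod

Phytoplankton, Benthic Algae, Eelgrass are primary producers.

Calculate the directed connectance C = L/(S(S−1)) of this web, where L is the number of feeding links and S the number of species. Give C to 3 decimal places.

C = 0.164

The web has S = 11 species and L = 18 feeding links.
C = L / (S(S−1)) = 18 / 110 = 0.1636 ≈ 0.164.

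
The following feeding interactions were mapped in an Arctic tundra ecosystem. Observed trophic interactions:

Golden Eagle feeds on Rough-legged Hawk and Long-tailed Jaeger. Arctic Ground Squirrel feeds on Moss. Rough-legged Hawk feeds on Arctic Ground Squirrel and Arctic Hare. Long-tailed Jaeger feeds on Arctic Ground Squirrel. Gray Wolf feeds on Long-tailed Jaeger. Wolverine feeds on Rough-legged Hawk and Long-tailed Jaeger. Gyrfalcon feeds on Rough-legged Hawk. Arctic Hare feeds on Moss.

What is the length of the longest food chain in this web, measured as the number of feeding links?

One longest chain: Moss → Arctic Ground Squirrel → Long-tailed Jaeger → Gray Wolf.
It has 4 species and 3 links.

3 links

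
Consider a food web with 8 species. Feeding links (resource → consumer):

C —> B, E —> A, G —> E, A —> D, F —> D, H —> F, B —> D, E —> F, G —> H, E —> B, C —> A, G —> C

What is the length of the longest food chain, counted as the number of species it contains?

4 species

One longest chain: G → H → F → D.
It has 4 species and 3 links.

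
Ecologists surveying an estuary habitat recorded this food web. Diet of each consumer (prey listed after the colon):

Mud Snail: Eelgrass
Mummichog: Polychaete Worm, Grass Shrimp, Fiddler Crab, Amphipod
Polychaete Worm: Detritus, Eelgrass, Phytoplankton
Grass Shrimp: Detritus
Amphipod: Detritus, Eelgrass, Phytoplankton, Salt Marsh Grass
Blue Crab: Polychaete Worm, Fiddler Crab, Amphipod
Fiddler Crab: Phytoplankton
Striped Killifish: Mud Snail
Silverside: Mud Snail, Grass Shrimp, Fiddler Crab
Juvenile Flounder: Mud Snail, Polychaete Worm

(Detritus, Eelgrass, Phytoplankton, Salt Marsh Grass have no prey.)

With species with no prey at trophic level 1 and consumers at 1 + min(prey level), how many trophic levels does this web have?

3

Basal resources (level 1): Detritus, Eelgrass, Phytoplankton, Salt Marsh Grass.
Following each consumer down to its lowest-level prey: Detritus → Amphipod → Mummichog (levels 1 through 3).
All prey of Mummichog (Amphipod 2, Polychaete Worm 2, Grass Shrimp 2, Fiddler Crab 2) are at level 2 or above, so Mummichog is at level 1 + 2 = 3.
Every consumer has at least one prey at level 2 or below, so none exceeds level 3.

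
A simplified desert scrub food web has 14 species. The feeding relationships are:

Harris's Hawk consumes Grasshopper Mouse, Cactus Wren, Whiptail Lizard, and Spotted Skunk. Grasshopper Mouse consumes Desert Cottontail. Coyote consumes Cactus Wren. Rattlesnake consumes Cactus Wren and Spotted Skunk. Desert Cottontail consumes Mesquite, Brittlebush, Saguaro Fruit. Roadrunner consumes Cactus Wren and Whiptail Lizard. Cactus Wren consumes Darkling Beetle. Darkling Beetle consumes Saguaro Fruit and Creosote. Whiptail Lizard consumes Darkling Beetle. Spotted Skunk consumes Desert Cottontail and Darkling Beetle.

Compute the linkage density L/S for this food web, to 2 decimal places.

L/S = 1.36

There are L = 19 links among S = 14 species.
L/S = 19/14 = 1.3571 ≈ 1.36.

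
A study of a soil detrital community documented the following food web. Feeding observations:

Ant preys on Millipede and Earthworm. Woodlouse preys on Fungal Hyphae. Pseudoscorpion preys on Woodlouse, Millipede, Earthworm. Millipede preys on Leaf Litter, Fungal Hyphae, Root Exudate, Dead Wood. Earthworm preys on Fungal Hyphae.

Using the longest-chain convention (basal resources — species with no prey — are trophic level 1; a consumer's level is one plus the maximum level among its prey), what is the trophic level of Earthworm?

Trophic level 2

Fungal Hyphae has no prey (basal) → level 1.
Earthworm eats Fungal Hyphae → level 2.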